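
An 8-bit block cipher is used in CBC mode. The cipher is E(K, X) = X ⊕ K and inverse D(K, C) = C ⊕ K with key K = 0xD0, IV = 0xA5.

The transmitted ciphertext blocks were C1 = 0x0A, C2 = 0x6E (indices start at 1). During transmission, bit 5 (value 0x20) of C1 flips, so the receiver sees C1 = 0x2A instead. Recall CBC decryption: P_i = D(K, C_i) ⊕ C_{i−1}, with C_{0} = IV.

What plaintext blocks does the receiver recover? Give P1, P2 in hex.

P1 = 0x5F, P2 = 0x94

Only C1 changed, to 0x2A. In CBC, a change in C_i garbles P_i and flips the same bit in P_{i+1}. Decrypting the received ciphertext:
P1: D(K, 0x2A) = 0xFA; 0xFA ⊕ 0xA5 = 0x5F.
P2: D(K, 0x6E) = 0xBE; 0xBE ⊕ 0x2A = 0x94.
Blocks that differ from the original plaintext: P1, P2.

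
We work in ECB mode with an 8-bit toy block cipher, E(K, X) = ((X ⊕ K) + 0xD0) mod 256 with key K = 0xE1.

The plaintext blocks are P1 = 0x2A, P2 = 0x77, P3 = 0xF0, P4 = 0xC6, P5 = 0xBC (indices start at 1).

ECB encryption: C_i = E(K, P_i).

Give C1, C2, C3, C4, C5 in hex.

C1 = 0x9B, C2 = 0x66, C3 = 0xE1, C4 = 0xF7, C5 = 0x2D

C1: E(K, 0x2A) = 0x9B.
C2: E(K, 0x77) = 0x66.
C3: E(K, 0xF0) = 0xE1.
C4: E(K, 0xC6) = 0xF7.
C5: E(K, 0xBC) = 0x2D.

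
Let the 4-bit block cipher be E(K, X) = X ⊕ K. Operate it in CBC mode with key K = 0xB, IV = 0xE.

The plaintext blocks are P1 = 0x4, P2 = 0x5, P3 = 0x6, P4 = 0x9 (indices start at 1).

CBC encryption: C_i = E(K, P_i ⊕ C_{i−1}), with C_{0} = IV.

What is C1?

C1 = 0x1

C1: P1 ⊕ 0xE = 0xA; E(K, 0xA) = 0x1.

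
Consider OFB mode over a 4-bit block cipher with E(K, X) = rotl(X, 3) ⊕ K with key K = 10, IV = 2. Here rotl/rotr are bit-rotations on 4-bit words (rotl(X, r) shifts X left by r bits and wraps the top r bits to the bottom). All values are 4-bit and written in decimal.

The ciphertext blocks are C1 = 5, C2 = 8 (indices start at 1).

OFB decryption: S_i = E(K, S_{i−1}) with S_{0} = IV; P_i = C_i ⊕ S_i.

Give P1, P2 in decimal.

P1: S = E(K, 2) = 11; 5 ⊕ 11 = 14.
P2: S = E(K, 11) = 7; 8 ⊕ 7 = 15.

P1 = 14, P2 = 15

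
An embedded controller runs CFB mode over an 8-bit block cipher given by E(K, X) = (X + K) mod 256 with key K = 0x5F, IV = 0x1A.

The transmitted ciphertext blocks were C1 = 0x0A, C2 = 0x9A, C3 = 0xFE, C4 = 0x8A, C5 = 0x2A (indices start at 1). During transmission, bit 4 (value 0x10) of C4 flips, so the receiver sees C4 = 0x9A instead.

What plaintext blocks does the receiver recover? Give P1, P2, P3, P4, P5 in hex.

CFB decryption: P_i = C_i ⊕ E(K, C_{i−1}), with C_{0} = IV.
Only C4 changed, to 0x9A. In CFB, a change in C_i flips the same bit in P_i and garbles P_{i+1}. Decrypting the received ciphertext:
P1: E(K, 0x1A) = 0x79; 0x0A ⊕ 0x79 = 0x73.
P2: E(K, 0x0A) = 0x69; 0x9A ⊕ 0x69 = 0xF3.
P3: E(K, 0x9A) = 0xF9; 0xFE ⊕ 0xF9 = 0x07.
P4: E(K, 0xFE) = 0x5D; 0x9A ⊕ 0x5D = 0xC7.
P5: E(K, 0x9A) = 0xF9; 0x2A ⊕ 0xF9 = 0xD3.
Blocks that differ from the original plaintext: P4, P5.

P1 = 0x73, P2 = 0xF3, P3 = 0x07, P4 = 0xC7, P5 = 0xD3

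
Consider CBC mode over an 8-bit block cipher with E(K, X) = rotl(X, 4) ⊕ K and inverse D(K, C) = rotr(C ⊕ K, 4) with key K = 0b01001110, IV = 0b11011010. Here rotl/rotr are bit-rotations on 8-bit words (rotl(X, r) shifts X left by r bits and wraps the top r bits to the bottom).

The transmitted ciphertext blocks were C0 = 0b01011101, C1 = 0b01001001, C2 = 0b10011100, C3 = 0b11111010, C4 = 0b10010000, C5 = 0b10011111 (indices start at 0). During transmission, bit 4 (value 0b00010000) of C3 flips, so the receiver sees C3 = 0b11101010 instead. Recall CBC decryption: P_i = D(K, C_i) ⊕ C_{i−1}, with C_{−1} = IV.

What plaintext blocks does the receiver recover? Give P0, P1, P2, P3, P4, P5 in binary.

P0 = 0b11101011, P1 = 0b00101101, P2 = 0b01100100, P3 = 0b11010110, P4 = 0b00000111, P5 = 0b10001101

Only C3 changed, to 0b11101010. In CBC, a change in C_i garbles P_i and flips the same bit in P_{i+1}. Decrypting the received ciphertext:
P0: D(K, 0b01011101) = 0b00110001; 0b00110001 ⊕ 0b11011010 = 0b11101011.
P1: D(K, 0b01001001) = 0b01110000; 0b01110000 ⊕ 0b01011101 = 0b00101101.
P2: D(K, 0b10011100) = 0b00101101; 0b00101101 ⊕ 0b01001001 = 0b01100100.
P3: D(K, 0b11101010) = 0b01001010; 0b01001010 ⊕ 0b10011100 = 0b11010110.
P4: D(K, 0b10010000) = 0b11101101; 0b11101101 ⊕ 0b11101010 = 0b00000111.
P5: D(K, 0b10011111) = 0b00011101; 0b00011101 ⊕ 0b10010000 = 0b10001101.
Blocks that differ from the original plaintext: P3, P4.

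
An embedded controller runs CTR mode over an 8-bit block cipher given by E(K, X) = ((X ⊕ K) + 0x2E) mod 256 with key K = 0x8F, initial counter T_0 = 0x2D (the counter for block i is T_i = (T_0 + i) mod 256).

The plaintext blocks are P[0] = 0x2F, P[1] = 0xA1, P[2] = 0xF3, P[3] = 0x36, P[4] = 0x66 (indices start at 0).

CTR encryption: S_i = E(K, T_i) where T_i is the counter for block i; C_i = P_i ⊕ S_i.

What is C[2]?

C[2] = 0x3D

C[0]: T = 0x2D, S = E(K, T) = 0xD0; 0x2F ⊕ 0xD0 = 0xFF.
C[1]: T = 0x2E, S = E(K, T) = 0xCF; 0xA1 ⊕ 0xCF = 0x6E.
C[2]: T = 0x2F, S = E(K, T) = 0xCE; 0xF3 ⊕ 0xCE = 0x3D.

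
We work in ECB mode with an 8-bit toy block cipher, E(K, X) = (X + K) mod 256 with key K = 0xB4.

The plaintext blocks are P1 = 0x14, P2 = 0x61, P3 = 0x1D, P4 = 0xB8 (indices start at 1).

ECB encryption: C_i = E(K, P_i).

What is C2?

C2: E(K, 0x61) = 0x15.

C2 = 0x15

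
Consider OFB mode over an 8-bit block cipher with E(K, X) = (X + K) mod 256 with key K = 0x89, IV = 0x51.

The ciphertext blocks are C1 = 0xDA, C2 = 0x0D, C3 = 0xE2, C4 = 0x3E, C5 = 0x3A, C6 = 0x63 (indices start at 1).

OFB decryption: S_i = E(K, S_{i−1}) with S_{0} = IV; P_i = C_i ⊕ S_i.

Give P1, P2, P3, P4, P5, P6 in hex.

P1: S = E(K, 0x51) = 0xDA; 0xDA ⊕ 0xDA = 0x00.
P2: S = E(K, 0xDA) = 0x63; 0x0D ⊕ 0x63 = 0x6E.
P3: S = E(K, 0x63) = 0xEC; 0xE2 ⊕ 0xEC = 0x0E.
P4: S = E(K, 0xEC) = 0x75; 0x3E ⊕ 0x75 = 0x4B.
P5: S = E(K, 0x75) = 0xFE; 0x3A ⊕ 0xFE = 0xC4.
P6: S = E(K, 0xFE) = 0x87; 0x63 ⊕ 0x87 = 0xE4.

P1 = 0x00, P2 = 0x6E, P3 = 0x0E, P4 = 0x4B, P5 = 0xC4, P6 = 0xE4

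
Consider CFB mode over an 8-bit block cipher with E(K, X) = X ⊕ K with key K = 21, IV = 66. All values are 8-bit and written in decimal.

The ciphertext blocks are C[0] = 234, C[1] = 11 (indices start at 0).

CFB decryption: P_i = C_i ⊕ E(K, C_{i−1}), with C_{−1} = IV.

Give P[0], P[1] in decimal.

P[0] = 189, P[1] = 244

P[0]: E(K, 66) = 87; 234 ⊕ 87 = 189.
P[1]: E(K, 234) = 255; 11 ⊕ 255 = 244.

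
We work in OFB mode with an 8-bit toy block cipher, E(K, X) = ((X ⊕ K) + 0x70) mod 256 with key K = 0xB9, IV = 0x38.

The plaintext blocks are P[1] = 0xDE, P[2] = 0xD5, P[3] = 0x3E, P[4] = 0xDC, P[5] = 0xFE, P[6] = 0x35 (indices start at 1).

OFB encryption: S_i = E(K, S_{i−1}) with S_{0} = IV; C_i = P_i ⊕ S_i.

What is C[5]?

C[1]: S = E(K, 0x38) = 0xF1; 0xDE ⊕ 0xF1 = 0x2F.
C[2]: S = E(K, 0xF1) = 0xB8; 0xD5 ⊕ 0xB8 = 0x6D.
C[3]: S = E(K, 0xB8) = 0x71; 0x3E ⊕ 0x71 = 0x4F.
C[4]: S = E(K, 0x71) = 0x38; 0xDC ⊕ 0x38 = 0xE4.
C[5]: S = E(K, 0x38) = 0xF1; 0xFE ⊕ 0xF1 = 0x0F.

C[5] = 0x0F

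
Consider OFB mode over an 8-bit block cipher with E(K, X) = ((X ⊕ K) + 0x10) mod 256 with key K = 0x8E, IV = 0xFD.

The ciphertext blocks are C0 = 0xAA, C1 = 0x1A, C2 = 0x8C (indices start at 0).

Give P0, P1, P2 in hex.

OFB decryption: S_i = E(K, S_{i−1}) with S_{−1} = IV; P_i = C_i ⊕ S_i.
P0: S = E(K, 0xFD) = 0x83; 0xAA ⊕ 0x83 = 0x29.
P1: S = E(K, 0x83) = 0x1D; 0x1A ⊕ 0x1D = 0x07.
P2: S = E(K, 0x1D) = 0xA3; 0x8C ⊕ 0xA3 = 0x2F.

P0 = 0x29, P1 = 0x07, P2 = 0x2F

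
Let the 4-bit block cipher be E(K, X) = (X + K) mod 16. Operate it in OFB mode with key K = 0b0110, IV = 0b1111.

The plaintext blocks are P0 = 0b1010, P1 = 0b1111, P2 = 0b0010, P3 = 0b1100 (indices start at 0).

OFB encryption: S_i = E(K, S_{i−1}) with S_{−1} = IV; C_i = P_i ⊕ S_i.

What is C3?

C0: S = E(K, 0b1111) = 0b0101; 0b1010 ⊕ 0b0101 = 0b1111.
C1: S = E(K, 0b0101) = 0b1011; 0b1111 ⊕ 0b1011 = 0b0100.
C2: S = E(K, 0b1011) = 0b0001; 0b0010 ⊕ 0b0001 = 0b0011.
C3: S = E(K, 0b0001) = 0b0111; 0b1100 ⊕ 0b0111 = 0b1011.

C3 = 0b1011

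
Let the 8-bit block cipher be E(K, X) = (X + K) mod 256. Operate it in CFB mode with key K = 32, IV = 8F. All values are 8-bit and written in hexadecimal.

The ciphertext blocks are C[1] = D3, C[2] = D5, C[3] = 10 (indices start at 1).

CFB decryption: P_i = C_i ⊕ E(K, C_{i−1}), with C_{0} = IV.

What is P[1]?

P[1] = 12

P[1]: E(K, 8F) = C1; D3 ⊕ C1 = 12.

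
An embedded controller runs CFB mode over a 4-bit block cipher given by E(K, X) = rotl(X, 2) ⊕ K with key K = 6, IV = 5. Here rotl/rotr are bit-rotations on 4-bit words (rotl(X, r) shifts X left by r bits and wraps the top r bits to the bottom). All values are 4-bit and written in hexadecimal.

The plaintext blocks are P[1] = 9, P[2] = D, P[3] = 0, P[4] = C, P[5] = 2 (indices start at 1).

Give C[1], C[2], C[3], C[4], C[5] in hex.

C[1] = A, C[2] = 1, C[3] = 2, C[4] = 2, C[5] = C

CFB encryption: C_i = P_i ⊕ E(K, C_{i−1}), with C_{0} = IV.
C[1]: E(K, 5) = 3; 9 ⊕ 3 = A.
C[2]: E(K, A) = C; D ⊕ C = 1.
C[3]: E(K, 1) = 2; 0 ⊕ 2 = 2.
C[4]: E(K, 2) = E; C ⊕ E = 2.
C[5]: E(K, 2) = E; 2 ⊕ E = C.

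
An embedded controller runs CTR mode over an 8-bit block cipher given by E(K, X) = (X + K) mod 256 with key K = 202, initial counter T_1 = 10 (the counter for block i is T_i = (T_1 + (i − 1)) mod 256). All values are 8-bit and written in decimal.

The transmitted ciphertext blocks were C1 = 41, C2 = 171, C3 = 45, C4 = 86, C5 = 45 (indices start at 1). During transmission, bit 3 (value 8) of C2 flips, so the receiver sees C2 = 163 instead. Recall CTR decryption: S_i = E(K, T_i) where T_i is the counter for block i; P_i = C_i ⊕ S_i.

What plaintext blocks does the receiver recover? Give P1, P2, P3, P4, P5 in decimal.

Only C2 changed, to 163. In CTR, a change in C_i flips the same bit in P_i only; the keystream is unaffected. Decrypting the received ciphertext:
P1: T = 10, S = E(K, T) = 212; 41 ⊕ 212 = 253.
P2: T = 11, S = E(K, T) = 213; 163 ⊕ 213 = 118.
P3: T = 12, S = E(K, T) = 214; 45 ⊕ 214 = 251.
P4: T = 13, S = E(K, T) = 215; 86 ⊕ 215 = 129.
P5: T = 14, S = E(K, T) = 216; 45 ⊕ 216 = 245.
Blocks that differ from the original plaintext: P2.

P1 = 253, P2 = 118, P3 = 251, P4 = 129, P5 = 245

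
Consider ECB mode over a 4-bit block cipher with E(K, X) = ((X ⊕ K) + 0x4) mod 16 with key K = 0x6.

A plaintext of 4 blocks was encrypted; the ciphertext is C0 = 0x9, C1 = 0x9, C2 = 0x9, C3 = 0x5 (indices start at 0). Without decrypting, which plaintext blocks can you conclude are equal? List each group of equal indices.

P0 = P1 = P2

ECB encrypts each block independently with the same key, so equal ciphertext blocks imply equal plaintext blocks.
C0 = C1 = C2 = 0x9, so P0 = P1 = P2.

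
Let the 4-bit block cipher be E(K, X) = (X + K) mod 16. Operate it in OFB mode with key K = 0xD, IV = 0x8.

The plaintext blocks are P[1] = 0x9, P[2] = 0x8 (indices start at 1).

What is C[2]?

OFB encryption: S_i = E(K, S_{i−1}) with S_{0} = IV; C_i = P_i ⊕ S_i.
C[1]: S = E(K, 0x8) = 0x5; 0x9 ⊕ 0x5 = 0xC.
C[2]: S = E(K, 0x5) = 0x2; 0x8 ⊕ 0x2 = 0xA.

C[2] = 0xA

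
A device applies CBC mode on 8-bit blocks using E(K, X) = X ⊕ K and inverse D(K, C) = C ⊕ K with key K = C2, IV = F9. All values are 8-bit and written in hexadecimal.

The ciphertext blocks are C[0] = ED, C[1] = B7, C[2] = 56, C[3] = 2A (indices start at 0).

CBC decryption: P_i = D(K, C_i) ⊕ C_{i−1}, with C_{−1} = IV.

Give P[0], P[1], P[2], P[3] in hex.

P[0]: D(K, ED) = 2F; 2F ⊕ F9 = D6.
P[1]: D(K, B7) = 75; 75 ⊕ ED = 98.
P[2]: D(K, 56) = 94; 94 ⊕ B7 = 23.
P[3]: D(K, 2A) = E8; E8 ⊕ 56 = BE.

P[0] = D6, P[1] = 98, P[2] = 23, P[3] = BE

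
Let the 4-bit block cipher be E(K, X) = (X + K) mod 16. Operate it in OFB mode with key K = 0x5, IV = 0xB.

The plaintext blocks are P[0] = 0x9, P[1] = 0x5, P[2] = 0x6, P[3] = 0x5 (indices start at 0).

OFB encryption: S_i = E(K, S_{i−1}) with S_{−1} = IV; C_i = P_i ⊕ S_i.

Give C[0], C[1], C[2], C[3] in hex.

C[0] = 0x9, C[1] = 0x0, C[2] = 0xC, C[3] = 0xA

C[0]: S = E(K, 0xB) = 0x0; 0x9 ⊕ 0x0 = 0x9.
C[1]: S = E(K, 0x0) = 0x5; 0x5 ⊕ 0x5 = 0x0.
C[2]: S = E(K, 0x5) = 0xA; 0x6 ⊕ 0xA = 0xC.
C[3]: S = E(K, 0xA) = 0xF; 0x5 ⊕ 0xF = 0xA.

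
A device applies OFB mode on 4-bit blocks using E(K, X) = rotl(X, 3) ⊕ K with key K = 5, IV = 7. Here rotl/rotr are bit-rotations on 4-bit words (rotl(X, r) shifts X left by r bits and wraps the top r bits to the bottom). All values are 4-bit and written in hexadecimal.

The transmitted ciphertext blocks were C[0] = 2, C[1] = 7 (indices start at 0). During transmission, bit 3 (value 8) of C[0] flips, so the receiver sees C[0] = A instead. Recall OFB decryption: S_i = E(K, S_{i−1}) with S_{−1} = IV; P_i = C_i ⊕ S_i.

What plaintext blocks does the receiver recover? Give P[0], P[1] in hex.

Only C[0] changed, to A. In OFB, a change in C_i flips the same bit in P_i only; the keystream is unaffected. Decrypting the received ciphertext:
P[0]: S = E(K, 7) = E; A ⊕ E = 4.
P[1]: S = E(K, E) = 2; 7 ⊕ 2 = 5.
Blocks that differ from the original plaintext: P[0].

P[0] = 4, P[1] = 5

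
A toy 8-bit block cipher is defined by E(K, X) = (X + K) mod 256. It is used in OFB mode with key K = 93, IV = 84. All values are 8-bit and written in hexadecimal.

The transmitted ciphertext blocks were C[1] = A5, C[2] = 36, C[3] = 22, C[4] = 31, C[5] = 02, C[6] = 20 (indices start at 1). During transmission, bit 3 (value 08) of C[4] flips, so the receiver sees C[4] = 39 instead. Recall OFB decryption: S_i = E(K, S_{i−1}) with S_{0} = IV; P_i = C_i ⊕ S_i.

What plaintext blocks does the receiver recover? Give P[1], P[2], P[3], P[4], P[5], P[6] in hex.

P[1] = B2, P[2] = 9C, P[3] = 1F, P[4] = E9, P[5] = 61, P[6] = D6

Only C[4] changed, to 39. In OFB, a change in C_i flips the same bit in P_i only; the keystream is unaffected. Decrypting the received ciphertext:
P[1]: S = E(K, 84) = 17; A5 ⊕ 17 = B2.
P[2]: S = E(K, 17) = AA; 36 ⊕ AA = 9C.
P[3]: S = E(K, AA) = 3D; 22 ⊕ 3D = 1F.
P[4]: S = E(K, 3D) = D0; 39 ⊕ D0 = E9.
P[5]: S = E(K, D0) = 63; 02 ⊕ 63 = 61.
P[6]: S = E(K, 63) = F6; 20 ⊕ F6 = D6.
Blocks that differ from the original plaintext: P[4].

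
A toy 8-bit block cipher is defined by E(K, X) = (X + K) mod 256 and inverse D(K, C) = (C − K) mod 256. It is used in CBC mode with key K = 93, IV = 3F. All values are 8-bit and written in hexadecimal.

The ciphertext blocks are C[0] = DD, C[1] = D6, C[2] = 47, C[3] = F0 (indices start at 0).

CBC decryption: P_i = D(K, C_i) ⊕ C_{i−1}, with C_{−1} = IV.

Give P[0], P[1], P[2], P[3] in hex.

P[0]: D(K, DD) = 4A; 4A ⊕ 3F = 75.
P[1]: D(K, D6) = 43; 43 ⊕ DD = 9E.
P[2]: D(K, 47) = B4; B4 ⊕ D6 = 62.
P[3]: D(K, F0) = 5D; 5D ⊕ 47 = 1A.

P[0] = 75, P[1] = 9E, P[2] = 62, P[3] = 1A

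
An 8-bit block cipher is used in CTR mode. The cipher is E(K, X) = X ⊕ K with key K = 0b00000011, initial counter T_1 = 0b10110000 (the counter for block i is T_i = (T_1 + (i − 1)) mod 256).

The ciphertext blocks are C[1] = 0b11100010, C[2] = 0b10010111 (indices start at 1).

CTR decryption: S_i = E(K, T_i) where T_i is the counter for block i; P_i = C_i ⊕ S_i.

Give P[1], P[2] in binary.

P[1] = 0b01010001, P[2] = 0b00100101

P[1]: T = 0b10110000, S = E(K, T) = 0b10110011; 0b11100010 ⊕ 0b10110011 = 0b01010001.
P[2]: T = 0b10110001, S = E(K, T) = 0b10110010; 0b10010111 ⊕ 0b10110010 = 0b00100101.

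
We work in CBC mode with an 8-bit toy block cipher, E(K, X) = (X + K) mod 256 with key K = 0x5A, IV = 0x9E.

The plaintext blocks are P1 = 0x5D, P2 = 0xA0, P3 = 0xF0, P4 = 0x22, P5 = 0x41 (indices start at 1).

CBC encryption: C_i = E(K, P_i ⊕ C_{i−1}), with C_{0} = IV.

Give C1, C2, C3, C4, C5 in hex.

C1 = 0x1D, C2 = 0x17, C3 = 0x41, C4 = 0xBD, C5 = 0x56

C1: P1 ⊕ 0x9E = 0xC3; E(K, 0xC3) = 0x1D.
C2: P2 ⊕ 0x1D = 0xBD; E(K, 0xBD) = 0x17.
C3: P3 ⊕ 0x17 = 0xE7; E(K, 0xE7) = 0x41.
C4: P4 ⊕ 0x41 = 0x63; E(K, 0x63) = 0xBD.
C5: P5 ⊕ 0xBD = 0xFC; E(K, 0xFC) = 0x56.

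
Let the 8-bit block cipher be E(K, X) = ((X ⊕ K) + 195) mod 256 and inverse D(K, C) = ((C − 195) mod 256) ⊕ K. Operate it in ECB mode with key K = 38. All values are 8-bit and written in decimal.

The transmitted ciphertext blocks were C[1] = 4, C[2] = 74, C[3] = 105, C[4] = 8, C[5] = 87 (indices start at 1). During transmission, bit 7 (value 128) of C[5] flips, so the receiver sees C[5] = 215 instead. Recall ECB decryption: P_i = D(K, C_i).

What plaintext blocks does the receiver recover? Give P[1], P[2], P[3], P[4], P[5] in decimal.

P[1] = 103, P[2] = 161, P[3] = 128, P[4] = 99, P[5] = 50

Only C[5] changed, to 215. In ECB, a change in C_i affects only P_i. Decrypting the received ciphertext:
P[1]: D(K, 4) = 103.
P[2]: D(K, 74) = 161.
P[3]: D(K, 105) = 128.
P[4]: D(K, 8) = 99.
P[5]: D(K, 215) = 50.
Blocks that differ from the original plaintext: P[5].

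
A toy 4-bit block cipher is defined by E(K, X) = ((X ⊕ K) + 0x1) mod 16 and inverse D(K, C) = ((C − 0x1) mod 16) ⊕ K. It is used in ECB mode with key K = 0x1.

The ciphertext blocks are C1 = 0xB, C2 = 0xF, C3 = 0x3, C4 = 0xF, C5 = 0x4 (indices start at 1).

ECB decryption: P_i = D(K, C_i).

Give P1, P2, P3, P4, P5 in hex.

P1: D(K, 0xB) = 0xB.
P2: D(K, 0xF) = 0xF.
P3: D(K, 0x3) = 0x3.
P4: D(K, 0xF) = 0xF.
P5: D(K, 0x4) = 0x2.

P1 = 0xB, P2 = 0xF, P3 = 0x3, P4 = 0xF, P5 = 0x2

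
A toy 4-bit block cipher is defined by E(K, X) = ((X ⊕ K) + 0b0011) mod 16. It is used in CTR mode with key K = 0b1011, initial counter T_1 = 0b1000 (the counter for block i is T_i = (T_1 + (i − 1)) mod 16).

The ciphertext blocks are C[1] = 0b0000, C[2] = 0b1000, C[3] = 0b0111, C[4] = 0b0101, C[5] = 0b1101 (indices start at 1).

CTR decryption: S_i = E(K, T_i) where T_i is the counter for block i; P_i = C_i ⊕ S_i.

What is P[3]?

P[3] = 0b0011

P[3]: T = 0b1010, S = E(K, T) = 0b0100; 0b0111 ⊕ 0b0100 = 0b0011.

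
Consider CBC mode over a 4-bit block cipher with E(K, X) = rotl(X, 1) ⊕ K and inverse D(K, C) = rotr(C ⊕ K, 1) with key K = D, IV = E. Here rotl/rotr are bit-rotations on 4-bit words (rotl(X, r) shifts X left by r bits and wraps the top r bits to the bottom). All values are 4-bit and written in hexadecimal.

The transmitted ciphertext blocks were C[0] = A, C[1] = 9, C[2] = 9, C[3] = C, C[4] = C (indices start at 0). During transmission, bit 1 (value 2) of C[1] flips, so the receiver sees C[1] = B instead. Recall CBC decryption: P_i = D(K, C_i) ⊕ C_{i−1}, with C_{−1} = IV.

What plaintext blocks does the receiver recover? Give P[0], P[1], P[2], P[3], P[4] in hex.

Only C[1] changed, to B. In CBC, a change in C_i garbles P_i and flips the same bit in P_{i+1}. Decrypting the received ciphertext:
P[0]: D(K, A) = B; B ⊕ E = 5.
P[1]: D(K, B) = 3; 3 ⊕ A = 9.
P[2]: D(K, 9) = 2; 2 ⊕ B = 9.
P[3]: D(K, C) = 8; 8 ⊕ 9 = 1.
P[4]: D(K, C) = 8; 8 ⊕ C = 4.
Blocks that differ from the original plaintext: P[1], P[2].

P[0] = 5, P[1] = 9, P[2] = 9, P[3] = 1, P[4] = 4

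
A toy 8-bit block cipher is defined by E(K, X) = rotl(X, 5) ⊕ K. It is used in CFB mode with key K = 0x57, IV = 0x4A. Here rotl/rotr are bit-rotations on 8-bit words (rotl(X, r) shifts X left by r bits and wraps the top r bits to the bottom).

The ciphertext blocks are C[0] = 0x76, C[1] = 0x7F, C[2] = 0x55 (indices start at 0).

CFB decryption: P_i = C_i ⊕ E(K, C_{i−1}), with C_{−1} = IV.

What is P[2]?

P[2]: E(K, 0x7F) = 0xB8; 0x55 ⊕ 0xB8 = 0xED.

P[2] = 0xED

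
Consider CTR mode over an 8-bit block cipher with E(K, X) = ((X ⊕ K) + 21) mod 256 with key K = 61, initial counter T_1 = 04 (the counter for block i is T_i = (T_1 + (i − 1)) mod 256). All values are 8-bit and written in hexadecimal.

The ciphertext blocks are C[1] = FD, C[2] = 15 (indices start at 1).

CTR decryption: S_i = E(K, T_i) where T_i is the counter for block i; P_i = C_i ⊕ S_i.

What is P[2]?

P[2] = 90

P[2]: T = 05, S = E(K, T) = 85; 15 ⊕ 85 = 90.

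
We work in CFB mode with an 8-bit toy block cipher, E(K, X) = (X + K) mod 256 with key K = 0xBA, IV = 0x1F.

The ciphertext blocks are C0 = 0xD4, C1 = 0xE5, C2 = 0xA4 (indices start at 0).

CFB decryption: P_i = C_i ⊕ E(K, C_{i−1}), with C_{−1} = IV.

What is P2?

P2 = 0x3B

P2: E(K, 0xE5) = 0x9F; 0xA4 ⊕ 0x9F = 0x3B.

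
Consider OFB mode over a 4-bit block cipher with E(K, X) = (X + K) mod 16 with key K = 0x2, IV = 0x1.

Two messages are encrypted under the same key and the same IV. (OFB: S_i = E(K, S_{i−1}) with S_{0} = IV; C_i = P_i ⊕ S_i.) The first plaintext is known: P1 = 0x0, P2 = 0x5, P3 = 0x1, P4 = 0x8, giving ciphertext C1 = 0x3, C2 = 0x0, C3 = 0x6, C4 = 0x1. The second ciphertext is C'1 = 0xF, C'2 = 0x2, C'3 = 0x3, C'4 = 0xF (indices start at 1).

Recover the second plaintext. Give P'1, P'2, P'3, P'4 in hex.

P'1 = 0xC, P'2 = 0x7, P'3 = 0x4, P'4 = 0x6

In OFB with a reused IV, both messages share the same keystream S_i, so C_i ⊕ C'_i = P_i ⊕ P'_i and thus P'_i = P_i ⊕ C_i ⊕ C'_i.
P'1: 0x0 ⊕ 0x3 ⊕ 0xF = 0xC.
P'2: 0x5 ⊕ 0x0 ⊕ 0x2 = 0x7.
P'3: 0x1 ⊕ 0x6 ⊕ 0x3 = 0x4.
P'4: 0x8 ⊕ 0x1 ⊕ 0xF = 0x6.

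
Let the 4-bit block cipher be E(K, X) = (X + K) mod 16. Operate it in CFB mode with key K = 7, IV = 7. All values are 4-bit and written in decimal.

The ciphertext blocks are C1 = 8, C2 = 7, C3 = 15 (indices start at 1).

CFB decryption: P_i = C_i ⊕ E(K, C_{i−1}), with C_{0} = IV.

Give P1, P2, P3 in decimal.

P1: E(K, 7) = 14; 8 ⊕ 14 = 6.
P2: E(K, 8) = 15; 7 ⊕ 15 = 8.
P3: E(K, 7) = 14; 15 ⊕ 14 = 1.

P1 = 6, P2 = 8, P3 = 1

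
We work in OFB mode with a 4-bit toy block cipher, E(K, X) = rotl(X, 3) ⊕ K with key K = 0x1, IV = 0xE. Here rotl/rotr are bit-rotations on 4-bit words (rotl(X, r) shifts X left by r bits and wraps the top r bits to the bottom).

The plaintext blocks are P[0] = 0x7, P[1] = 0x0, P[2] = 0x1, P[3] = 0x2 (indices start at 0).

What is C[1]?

OFB encryption: S_i = E(K, S_{i−1}) with S_{−1} = IV; C_i = P_i ⊕ S_i.
C[0]: S = E(K, 0xE) = 0x6; 0x7 ⊕ 0x6 = 0x1.
C[1]: S = E(K, 0x6) = 0x2; 0x0 ⊕ 0x2 = 0x2.

C[1] = 0x2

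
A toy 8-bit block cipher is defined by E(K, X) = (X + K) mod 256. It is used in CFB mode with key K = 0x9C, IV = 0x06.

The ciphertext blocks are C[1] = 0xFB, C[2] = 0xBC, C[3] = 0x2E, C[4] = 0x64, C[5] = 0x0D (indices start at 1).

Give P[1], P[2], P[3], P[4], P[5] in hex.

CFB decryption: P_i = C_i ⊕ E(K, C_{i−1}), with C_{0} = IV.
P[1]: E(K, 0x06) = 0xA2; 0xFB ⊕ 0xA2 = 0x59.
P[2]: E(K, 0xFB) = 0x97; 0xBC ⊕ 0x97 = 0x2B.
P[3]: E(K, 0xBC) = 0x58; 0x2E ⊕ 0x58 = 0x76.
P[4]: E(K, 0x2E) = 0xCA; 0x64 ⊕ 0xCA = 0xAE.
P[5]: E(K, 0x64) = 0x00; 0x0D ⊕ 0x00 = 0x0D.

P[1] = 0x59, P[2] = 0x2B, P[3] = 0x76, P[4] = 0xAE, P[5] = 0x0D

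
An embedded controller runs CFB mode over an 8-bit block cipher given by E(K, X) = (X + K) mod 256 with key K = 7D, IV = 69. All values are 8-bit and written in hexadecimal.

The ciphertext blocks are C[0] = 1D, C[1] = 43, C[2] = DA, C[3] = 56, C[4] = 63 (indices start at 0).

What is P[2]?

P[2] = 1A

CFB decryption: P_i = C_i ⊕ E(K, C_{i−1}), with C_{−1} = IV.
P[2]: E(K, 43) = C0; DA ⊕ C0 = 1A.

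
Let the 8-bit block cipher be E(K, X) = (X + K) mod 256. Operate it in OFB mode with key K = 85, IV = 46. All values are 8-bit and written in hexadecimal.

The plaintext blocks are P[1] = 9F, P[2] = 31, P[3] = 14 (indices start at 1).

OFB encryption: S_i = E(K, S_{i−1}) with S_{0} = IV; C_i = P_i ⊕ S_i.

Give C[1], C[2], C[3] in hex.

C[1] = 54, C[2] = 61, C[3] = C1

C[1]: S = E(K, 46) = CB; 9F ⊕ CB = 54.
C[2]: S = E(K, CB) = 50; 31 ⊕ 50 = 61.
C[3]: S = E(K, 50) = D5; 14 ⊕ D5 = C1.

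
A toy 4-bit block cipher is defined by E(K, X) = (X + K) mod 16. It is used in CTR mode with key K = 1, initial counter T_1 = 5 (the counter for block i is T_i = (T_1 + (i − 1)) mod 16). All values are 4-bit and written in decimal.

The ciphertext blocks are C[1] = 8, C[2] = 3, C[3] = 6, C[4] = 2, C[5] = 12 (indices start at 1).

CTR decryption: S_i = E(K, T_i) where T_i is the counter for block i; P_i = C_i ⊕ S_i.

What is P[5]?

P[5]: T = 9, S = E(K, T) = 10; 12 ⊕ 10 = 6.

P[5] = 6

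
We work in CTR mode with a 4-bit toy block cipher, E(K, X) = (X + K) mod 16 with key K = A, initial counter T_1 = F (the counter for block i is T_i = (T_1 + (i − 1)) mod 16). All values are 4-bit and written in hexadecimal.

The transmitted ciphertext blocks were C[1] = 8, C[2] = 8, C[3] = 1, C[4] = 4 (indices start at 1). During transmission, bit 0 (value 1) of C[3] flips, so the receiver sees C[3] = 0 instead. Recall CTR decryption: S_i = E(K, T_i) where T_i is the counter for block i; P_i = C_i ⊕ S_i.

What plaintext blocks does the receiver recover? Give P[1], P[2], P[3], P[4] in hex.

Only C[3] changed, to 0. In CTR, a change in C_i flips the same bit in P_i only; the keystream is unaffected. Decrypting the received ciphertext:
P[1]: T = F, S = E(K, T) = 9; 8 ⊕ 9 = 1.
P[2]: T = 0, S = E(K, T) = A; 8 ⊕ A = 2.
P[3]: T = 1, S = E(K, T) = B; 0 ⊕ B = B.
P[4]: T = 2, S = E(K, T) = C; 4 ⊕ C = 8.
Blocks that differ from the original plaintext: P[3].

P[1] = 1, P[2] = 2, P[3] = B, P[4] = 8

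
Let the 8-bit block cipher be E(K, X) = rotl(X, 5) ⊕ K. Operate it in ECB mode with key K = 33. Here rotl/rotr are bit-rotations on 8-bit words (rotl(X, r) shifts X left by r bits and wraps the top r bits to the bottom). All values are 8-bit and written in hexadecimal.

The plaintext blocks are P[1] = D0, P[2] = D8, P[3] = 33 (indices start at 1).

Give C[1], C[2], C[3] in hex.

C[1] = 29, C[2] = 28, C[3] = 55

ECB encryption: C_i = E(K, P_i).
C[1]: E(K, D0) = 29.
C[2]: E(K, D8) = 28.
C[3]: E(K, 33) = 55.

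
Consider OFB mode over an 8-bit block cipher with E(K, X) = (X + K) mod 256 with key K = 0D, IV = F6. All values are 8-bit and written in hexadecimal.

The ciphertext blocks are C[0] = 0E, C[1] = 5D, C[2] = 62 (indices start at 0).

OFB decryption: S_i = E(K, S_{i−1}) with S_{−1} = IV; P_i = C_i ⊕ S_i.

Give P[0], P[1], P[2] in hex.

P[0] = 0D, P[1] = 4D, P[2] = 7F

P[0]: S = E(K, F6) = 03; 0E ⊕ 03 = 0D.
P[1]: S = E(K, 03) = 10; 5D ⊕ 10 = 4D.
P[2]: S = E(K, 10) = 1D; 62 ⊕ 1D = 7F.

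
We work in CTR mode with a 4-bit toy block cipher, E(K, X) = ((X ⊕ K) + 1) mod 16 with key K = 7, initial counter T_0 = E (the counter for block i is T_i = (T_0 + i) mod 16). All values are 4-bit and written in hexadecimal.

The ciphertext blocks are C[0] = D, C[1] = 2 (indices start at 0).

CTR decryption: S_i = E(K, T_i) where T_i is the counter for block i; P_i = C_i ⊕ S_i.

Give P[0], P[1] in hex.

P[0] = 7, P[1] = B

P[0]: T = E, S = E(K, T) = A; D ⊕ A = 7.
P[1]: T = F, S = E(K, T) = 9; 2 ⊕ 9 = B.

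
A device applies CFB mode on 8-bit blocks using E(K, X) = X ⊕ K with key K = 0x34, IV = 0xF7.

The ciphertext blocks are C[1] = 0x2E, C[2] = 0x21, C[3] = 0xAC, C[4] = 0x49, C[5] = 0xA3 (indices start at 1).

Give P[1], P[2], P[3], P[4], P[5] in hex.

CFB decryption: P_i = C_i ⊕ E(K, C_{i−1}), with C_{0} = IV.
P[1]: E(K, 0xF7) = 0xC3; 0x2E ⊕ 0xC3 = 0xED.
P[2]: E(K, 0x2E) = 0x1A; 0x21 ⊕ 0x1A = 0x3B.
P[3]: E(K, 0x21) = 0x15; 0xAC ⊕ 0x15 = 0xB9.
P[4]: E(K, 0xAC) = 0x98; 0x49 ⊕ 0x98 = 0xD1.
P[5]: E(K, 0x49) = 0x7D; 0xA3 ⊕ 0x7D = 0xDE.

P[1] = 0xED, P[2] = 0x3B, P[3] = 0xB9, P[4] = 0xD1, P[5] = 0xDE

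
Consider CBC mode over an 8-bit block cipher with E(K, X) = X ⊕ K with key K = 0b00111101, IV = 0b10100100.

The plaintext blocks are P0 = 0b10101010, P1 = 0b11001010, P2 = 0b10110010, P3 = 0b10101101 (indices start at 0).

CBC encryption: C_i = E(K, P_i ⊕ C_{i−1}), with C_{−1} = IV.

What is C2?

C2 = 0b01001011

C0: P0 ⊕ 0b10100100 = 0b00001110; E(K, 0b00001110) = 0b00110011.
C1: P1 ⊕ 0b00110011 = 0b11111001; E(K, 0b11111001) = 0b11000100.
C2: P2 ⊕ 0b11000100 = 0b01110110; E(K, 0b01110110) = 0b01001011.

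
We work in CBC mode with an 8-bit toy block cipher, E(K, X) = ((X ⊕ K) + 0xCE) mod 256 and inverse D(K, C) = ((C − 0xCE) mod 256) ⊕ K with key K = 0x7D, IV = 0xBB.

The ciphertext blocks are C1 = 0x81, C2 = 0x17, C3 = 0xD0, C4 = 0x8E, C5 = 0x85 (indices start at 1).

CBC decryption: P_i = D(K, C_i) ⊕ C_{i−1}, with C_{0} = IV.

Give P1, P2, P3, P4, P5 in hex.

P1 = 0x75, P2 = 0xB5, P3 = 0x68, P4 = 0x6D, P5 = 0x44

P1: D(K, 0x81) = 0xCE; 0xCE ⊕ 0xBB = 0x75.
P2: D(K, 0x17) = 0x34; 0x34 ⊕ 0x81 = 0xB5.
P3: D(K, 0xD0) = 0x7F; 0x7F ⊕ 0x17 = 0x68.
P4: D(K, 0x8E) = 0xBD; 0xBD ⊕ 0xD0 = 0x6D.
P5: D(K, 0x85) = 0xCA; 0xCA ⊕ 0x8E = 0x44.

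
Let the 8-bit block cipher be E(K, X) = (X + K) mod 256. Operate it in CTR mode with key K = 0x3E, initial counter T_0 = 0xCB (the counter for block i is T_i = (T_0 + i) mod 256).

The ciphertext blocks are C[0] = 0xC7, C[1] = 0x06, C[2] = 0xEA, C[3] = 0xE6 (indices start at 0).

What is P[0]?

CTR decryption: S_i = E(K, T_i) where T_i is the counter for block i; P_i = C_i ⊕ S_i.
P[0]: T = 0xCB, S = E(K, T) = 0x09; 0xC7 ⊕ 0x09 = 0xCE.

P[0] = 0xCE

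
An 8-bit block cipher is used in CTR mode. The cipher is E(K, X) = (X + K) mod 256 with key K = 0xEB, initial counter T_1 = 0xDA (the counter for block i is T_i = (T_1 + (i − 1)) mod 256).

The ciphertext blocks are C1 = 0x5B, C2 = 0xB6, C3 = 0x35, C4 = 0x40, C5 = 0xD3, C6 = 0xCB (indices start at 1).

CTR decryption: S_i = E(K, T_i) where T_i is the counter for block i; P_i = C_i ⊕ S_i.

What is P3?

P3: T = 0xDC, S = E(K, T) = 0xC7; 0x35 ⊕ 0xC7 = 0xF2.

P3 = 0xF2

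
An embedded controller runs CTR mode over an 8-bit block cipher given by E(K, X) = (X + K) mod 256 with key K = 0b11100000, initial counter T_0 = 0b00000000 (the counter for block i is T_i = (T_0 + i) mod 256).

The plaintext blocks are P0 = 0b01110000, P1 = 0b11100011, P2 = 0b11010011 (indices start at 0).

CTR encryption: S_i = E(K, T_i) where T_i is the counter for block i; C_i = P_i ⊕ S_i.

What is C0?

C0: T = 0b00000000, S = E(K, T) = 0b11100000; 0b01110000 ⊕ 0b11100000 = 0b10010000.

C0 = 0b10010000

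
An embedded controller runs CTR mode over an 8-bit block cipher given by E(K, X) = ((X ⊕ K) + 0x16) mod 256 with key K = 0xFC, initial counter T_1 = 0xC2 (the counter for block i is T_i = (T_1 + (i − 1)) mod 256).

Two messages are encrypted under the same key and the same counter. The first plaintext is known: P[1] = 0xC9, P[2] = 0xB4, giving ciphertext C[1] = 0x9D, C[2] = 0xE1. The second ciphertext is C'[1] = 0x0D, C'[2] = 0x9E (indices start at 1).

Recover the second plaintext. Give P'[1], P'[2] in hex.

In CTR with a reused counter, both messages share the same keystream S_i, so C_i ⊕ C'_i = P_i ⊕ P'_i and thus P'_i = P_i ⊕ C_i ⊕ C'_i.
P'[1]: 0xC9 ⊕ 0x9D ⊕ 0x0D = 0x59.
P'[2]: 0xB4 ⊕ 0xE1 ⊕ 0x9E = 0xCB.

P'[1] = 0x59, P'[2] = 0xCB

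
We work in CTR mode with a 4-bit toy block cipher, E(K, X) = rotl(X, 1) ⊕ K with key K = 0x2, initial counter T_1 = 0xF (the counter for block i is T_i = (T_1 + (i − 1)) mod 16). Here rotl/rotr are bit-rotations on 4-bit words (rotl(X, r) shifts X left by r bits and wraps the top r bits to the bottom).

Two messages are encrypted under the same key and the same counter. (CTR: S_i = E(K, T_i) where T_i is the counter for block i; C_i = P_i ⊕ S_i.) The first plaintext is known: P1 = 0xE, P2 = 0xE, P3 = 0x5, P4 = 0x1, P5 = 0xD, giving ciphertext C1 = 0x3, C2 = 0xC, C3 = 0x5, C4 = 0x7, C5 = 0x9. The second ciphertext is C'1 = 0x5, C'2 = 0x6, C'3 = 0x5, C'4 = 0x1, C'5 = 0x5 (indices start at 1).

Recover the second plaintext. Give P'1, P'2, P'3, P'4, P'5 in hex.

P'1 = 0x8, P'2 = 0x4, P'3 = 0x5, P'4 = 0x7, P'5 = 0x1

In CTR with a reused counter, both messages share the same keystream S_i, so C_i ⊕ C'_i = P_i ⊕ P'_i and thus P'_i = P_i ⊕ C_i ⊕ C'_i.
P'1: 0xE ⊕ 0x3 ⊕ 0x5 = 0x8.
P'2: 0xE ⊕ 0xC ⊕ 0x6 = 0x4.
P'3: 0x5 ⊕ 0x5 ⊕ 0x5 = 0x5.
P'4: 0x1 ⊕ 0x7 ⊕ 0x1 = 0x7.
P'5: 0xD ⊕ 0x9 ⊕ 0x5 = 0x1.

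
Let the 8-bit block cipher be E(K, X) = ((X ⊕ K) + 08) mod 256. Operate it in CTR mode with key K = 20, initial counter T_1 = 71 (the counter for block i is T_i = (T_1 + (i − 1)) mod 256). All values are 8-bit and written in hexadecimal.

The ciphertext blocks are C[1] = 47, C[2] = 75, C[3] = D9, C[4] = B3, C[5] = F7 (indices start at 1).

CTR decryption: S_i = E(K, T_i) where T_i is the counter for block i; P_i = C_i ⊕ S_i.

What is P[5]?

P[5] = AA

P[5]: T = 75, S = E(K, T) = 5D; F7 ⊕ 5D = AA.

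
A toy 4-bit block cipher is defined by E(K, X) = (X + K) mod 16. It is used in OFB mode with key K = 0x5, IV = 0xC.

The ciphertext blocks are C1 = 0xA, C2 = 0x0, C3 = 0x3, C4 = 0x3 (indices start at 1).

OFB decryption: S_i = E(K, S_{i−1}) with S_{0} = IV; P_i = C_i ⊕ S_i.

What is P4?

P4 = 0x3

P1: S = E(K, 0xC) = 0x1; 0xA ⊕ 0x1 = 0xB.
P2: S = E(K, 0x1) = 0x6; 0x0 ⊕ 0x6 = 0x6.
P3: S = E(K, 0x6) = 0xB; 0x3 ⊕ 0xB = 0x8.
P4: S = E(K, 0xB) = 0x0; 0x3 ⊕ 0x0 = 0x3.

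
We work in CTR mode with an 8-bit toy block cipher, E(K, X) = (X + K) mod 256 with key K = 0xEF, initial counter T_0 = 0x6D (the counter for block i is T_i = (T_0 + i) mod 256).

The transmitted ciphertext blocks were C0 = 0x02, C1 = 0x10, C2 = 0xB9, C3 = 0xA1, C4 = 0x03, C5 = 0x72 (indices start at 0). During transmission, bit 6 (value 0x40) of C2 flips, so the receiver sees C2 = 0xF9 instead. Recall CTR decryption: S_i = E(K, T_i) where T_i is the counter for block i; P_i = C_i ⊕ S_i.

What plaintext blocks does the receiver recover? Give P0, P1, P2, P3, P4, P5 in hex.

Only C2 changed, to 0xF9. In CTR, a change in C_i flips the same bit in P_i only; the keystream is unaffected. Decrypting the received ciphertext:
P0: T = 0x6D, S = E(K, T) = 0x5C; 0x02 ⊕ 0x5C = 0x5E.
P1: T = 0x6E, S = E(K, T) = 0x5D; 0x10 ⊕ 0x5D = 0x4D.
P2: T = 0x6F, S = E(K, T) = 0x5E; 0xF9 ⊕ 0x5E = 0xA7.
P3: T = 0x70, S = E(K, T) = 0x5F; 0xA1 ⊕ 0x5F = 0xFE.
P4: T = 0x71, S = E(K, T) = 0x60; 0x03 ⊕ 0x60 = 0x63.
P5: T = 0x72, S = E(K, T) = 0x61; 0x72 ⊕ 0x61 = 0x13.
Blocks that differ from the original plaintext: P2.

P0 = 0x5E, P1 = 0x4D, P2 = 0xA7, P3 = 0xFE, P4 = 0x63, P5 = 0x13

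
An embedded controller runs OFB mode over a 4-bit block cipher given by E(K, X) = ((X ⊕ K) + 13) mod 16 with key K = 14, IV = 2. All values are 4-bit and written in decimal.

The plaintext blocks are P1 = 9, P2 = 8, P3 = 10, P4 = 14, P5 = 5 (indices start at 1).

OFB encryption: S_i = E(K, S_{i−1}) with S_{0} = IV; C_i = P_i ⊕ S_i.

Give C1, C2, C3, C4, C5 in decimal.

C1: S = E(K, 2) = 9; 9 ⊕ 9 = 0.
C2: S = E(K, 9) = 4; 8 ⊕ 4 = 12.
C3: S = E(K, 4) = 7; 10 ⊕ 7 = 13.
C4: S = E(K, 7) = 6; 14 ⊕ 6 = 8.
C5: S = E(K, 6) = 5; 5 ⊕ 5 = 0.

C1 = 0, C2 = 12, C3 = 13, C4 = 8, C5 = 0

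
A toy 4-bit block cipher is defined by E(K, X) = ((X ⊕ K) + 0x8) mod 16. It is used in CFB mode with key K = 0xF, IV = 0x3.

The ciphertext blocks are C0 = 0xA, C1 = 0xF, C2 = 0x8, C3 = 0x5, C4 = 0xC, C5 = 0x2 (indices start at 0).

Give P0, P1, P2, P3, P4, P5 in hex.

CFB decryption: P_i = C_i ⊕ E(K, C_{i−1}), with C_{−1} = IV.
P0: E(K, 0x3) = 0x4; 0xA ⊕ 0x4 = 0xE.
P1: E(K, 0xA) = 0xD; 0xF ⊕ 0xD = 0x2.
P2: E(K, 0xF) = 0x8; 0x8 ⊕ 0x8 = 0x0.
P3: E(K, 0x8) = 0xF; 0x5 ⊕ 0xF = 0xA.
P4: E(K, 0x5) = 0x2; 0xC ⊕ 0x2 = 0xE.
P5: E(K, 0xC) = 0xB; 0x2 ⊕ 0xB = 0x9.

P0 = 0xE, P1 = 0x2, P2 = 0x0, P3 = 0xA, P4 = 0xE, P5 = 0x9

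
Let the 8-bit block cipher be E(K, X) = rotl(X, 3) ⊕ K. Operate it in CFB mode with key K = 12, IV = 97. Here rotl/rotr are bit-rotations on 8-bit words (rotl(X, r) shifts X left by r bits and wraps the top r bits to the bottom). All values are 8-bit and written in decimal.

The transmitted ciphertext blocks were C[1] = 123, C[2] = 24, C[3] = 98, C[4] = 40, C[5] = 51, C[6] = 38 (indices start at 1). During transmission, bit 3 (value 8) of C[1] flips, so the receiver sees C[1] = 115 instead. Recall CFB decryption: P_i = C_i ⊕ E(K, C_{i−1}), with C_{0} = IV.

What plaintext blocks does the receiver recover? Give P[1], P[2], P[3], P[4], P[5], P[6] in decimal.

P[1] = 116, P[2] = 143, P[3] = 174, P[4] = 55, P[5] = 126, P[6] = 179

Only C[1] changed, to 115. In CFB, a change in C_i flips the same bit in P_i and garbles P_{i+1}. Decrypting the received ciphertext:
P[1]: E(K, 97) = 7; 115 ⊕ 7 = 116.
P[2]: E(K, 115) = 151; 24 ⊕ 151 = 143.
P[3]: E(K, 24) = 204; 98 ⊕ 204 = 174.
P[4]: E(K, 98) = 31; 40 ⊕ 31 = 55.
P[5]: E(K, 40) = 77; 51 ⊕ 77 = 126.
P[6]: E(K, 51) = 149; 38 ⊕ 149 = 179.
Blocks that differ from the original plaintext: P[1], P[2].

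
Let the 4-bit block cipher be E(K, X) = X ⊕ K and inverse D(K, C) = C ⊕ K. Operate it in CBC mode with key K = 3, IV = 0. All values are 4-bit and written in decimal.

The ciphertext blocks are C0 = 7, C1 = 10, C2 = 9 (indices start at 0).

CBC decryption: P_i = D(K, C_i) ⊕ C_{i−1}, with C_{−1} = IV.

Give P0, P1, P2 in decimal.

P0: D(K, 7) = 4; 4 ⊕ 0 = 4.
P1: D(K, 10) = 9; 9 ⊕ 7 = 14.
P2: D(K, 9) = 10; 10 ⊕ 10 = 0.

P0 = 4, P1 = 14, P2 = 0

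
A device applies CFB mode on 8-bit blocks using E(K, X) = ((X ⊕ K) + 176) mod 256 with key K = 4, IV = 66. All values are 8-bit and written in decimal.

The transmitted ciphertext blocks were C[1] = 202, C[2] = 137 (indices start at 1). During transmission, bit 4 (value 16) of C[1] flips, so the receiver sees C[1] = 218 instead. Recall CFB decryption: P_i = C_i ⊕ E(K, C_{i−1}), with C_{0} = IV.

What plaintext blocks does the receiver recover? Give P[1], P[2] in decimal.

P[1] = 44, P[2] = 7

Only C[1] changed, to 218. In CFB, a change in C_i flips the same bit in P_i and garbles P_{i+1}. Decrypting the received ciphertext:
P[1]: E(K, 66) = 246; 218 ⊕ 246 = 44.
P[2]: E(K, 218) = 142; 137 ⊕ 142 = 7.
Blocks that differ from the original plaintext: P[1], P[2].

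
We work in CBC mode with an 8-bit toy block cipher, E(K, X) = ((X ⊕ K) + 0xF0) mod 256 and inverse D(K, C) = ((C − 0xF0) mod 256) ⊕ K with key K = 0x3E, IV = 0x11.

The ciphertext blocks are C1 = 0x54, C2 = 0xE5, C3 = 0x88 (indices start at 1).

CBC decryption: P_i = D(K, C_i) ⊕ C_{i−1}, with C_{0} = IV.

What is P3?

P3: D(K, 0x88) = 0xA6; 0xA6 ⊕ 0xE5 = 0x43.

P3 = 0x43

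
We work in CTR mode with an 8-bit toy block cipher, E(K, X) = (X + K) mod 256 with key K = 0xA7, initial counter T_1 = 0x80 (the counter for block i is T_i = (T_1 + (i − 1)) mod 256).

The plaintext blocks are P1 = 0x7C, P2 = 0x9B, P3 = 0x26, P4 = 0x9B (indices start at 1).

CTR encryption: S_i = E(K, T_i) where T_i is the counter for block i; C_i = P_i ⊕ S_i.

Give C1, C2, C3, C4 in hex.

C1 = 0x5B, C2 = 0xB3, C3 = 0x0F, C4 = 0xB1

C1: T = 0x80, S = E(K, T) = 0x27; 0x7C ⊕ 0x27 = 0x5B.
C2: T = 0x81, S = E(K, T) = 0x28; 0x9B ⊕ 0x28 = 0xB3.
C3: T = 0x82, S = E(K, T) = 0x29; 0x26 ⊕ 0x29 = 0x0F.
C4: T = 0x83, S = E(K, T) = 0x2A; 0x9B ⊕ 0x2A = 0xB1.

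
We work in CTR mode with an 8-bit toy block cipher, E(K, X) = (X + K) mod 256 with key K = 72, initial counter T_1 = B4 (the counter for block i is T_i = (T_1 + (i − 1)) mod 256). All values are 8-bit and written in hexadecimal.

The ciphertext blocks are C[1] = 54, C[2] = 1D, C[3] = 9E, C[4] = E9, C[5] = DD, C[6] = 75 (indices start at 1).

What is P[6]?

CTR decryption: S_i = E(K, T_i) where T_i is the counter for block i; P_i = C_i ⊕ S_i.
P[6]: T = B9, S = E(K, T) = 2B; 75 ⊕ 2B = 5E.

P[6] = 5E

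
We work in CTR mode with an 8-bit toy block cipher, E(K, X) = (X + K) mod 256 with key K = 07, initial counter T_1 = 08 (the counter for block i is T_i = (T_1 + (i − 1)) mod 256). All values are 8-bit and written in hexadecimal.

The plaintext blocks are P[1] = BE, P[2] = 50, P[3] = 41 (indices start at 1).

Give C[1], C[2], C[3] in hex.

C[1] = B1, C[2] = 40, C[3] = 50

CTR encryption: S_i = E(K, T_i) where T_i is the counter for block i; C_i = P_i ⊕ S_i.
C[1]: T = 08, S = E(K, T) = 0F; BE ⊕ 0F = B1.
C[2]: T = 09, S = E(K, T) = 10; 50 ⊕ 10 = 40.
C[3]: T = 0A, S = E(K, T) = 11; 41 ⊕ 11 = 50.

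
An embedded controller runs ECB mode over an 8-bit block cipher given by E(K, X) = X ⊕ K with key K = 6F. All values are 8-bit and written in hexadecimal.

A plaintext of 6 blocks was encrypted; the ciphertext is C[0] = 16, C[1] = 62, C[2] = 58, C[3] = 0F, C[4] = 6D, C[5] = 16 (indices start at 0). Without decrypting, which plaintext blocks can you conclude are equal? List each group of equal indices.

ECB encrypts each block independently with the same key, so equal ciphertext blocks imply equal plaintext blocks.
C[0] = C[5] = 16, so P[0] = P[5].

P[0] = P[5]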